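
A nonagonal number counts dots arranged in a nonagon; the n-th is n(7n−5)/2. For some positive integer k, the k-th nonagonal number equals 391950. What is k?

335

Set n(7n−5)/2 = 391950, giving 7n² − 5n − 783900 = 0.
The discriminant is 25 + 56·391950 = 21949225, and √21949225 = 4685.
So n = (5 + 4685) / 14 = 4690/14 = 335.
Check: 335·(7·335 − 5)/2 = 391950. ✓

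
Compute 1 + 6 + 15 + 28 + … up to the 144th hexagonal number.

2001000

Σ i(2i−1) = 2Σi² − Σi over i = 1..144.
Σi = 10440 and Σi² = 1005720.
2·1005720 − 1·10440 = 2001000.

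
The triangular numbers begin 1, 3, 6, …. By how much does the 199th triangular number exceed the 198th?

199

Consecutive triangular numbers differ by n: T_{199} − T_{198} = 199.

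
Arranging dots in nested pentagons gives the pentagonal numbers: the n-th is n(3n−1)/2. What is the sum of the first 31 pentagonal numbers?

Σ i(3i−1)/2 = (3Σi² − Σi) / 2 over i = 1..31.
Σi = 496 and Σi² = 10416.
(3·10416 − 1·496) / 2 = 30752/2 = 15376.

15376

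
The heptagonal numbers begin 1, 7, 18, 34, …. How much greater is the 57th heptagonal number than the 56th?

Consecutive heptagonal numbers differ by 5n − 4: here 5·57 − 4 = 281.

281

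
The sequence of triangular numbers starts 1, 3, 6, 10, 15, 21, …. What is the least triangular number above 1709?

Solve n(n+1)/2 > 1709 for integer n.
The largest n with value ≤ 1709 is 57 (since 1653 ≤ 1709 < 1711), so the first above is n = 58, value 1711.

1711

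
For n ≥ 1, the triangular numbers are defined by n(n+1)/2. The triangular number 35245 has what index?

Set n(n+1)/2 = 35245, giving n² + n − 70490 = 0.
The discriminant is 1 + 8·35245 = 281961, and √281961 = 531.
So n = (-1 + 531) / 2 = 530/2 = 265.
Check: 265·266/2 = 35245. ✓

265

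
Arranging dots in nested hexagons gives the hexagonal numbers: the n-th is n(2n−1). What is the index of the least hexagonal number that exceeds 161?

10

Solve n(2n−1) > 161 for integer n.
The largest n with value ≤ 161 is 9 (since 153 ≤ 161 < 190), so the first above is n = 10, value 190.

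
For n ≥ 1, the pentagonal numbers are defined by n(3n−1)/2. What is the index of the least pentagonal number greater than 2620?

Solve n(3n−1)/2 > 2620 for integer n.
The largest n with value ≤ 2620 is 41 (since 2501 ≤ 2620 < 2625), so the first above is n = 42, value 2625.

42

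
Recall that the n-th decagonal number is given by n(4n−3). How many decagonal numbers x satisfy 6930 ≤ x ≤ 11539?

The n-th decagonal number is n(4n−3).
Smallest index with value ≥ 6930: n = 42 (giving 6930).
Largest index with value ≤ 11539: n = 54 (giving 11502).
Indices 42 through 54: 13 terms.

13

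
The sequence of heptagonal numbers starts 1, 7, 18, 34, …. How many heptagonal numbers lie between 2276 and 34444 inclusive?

The n-th heptagonal number is n(5n−3)/2.
Smallest index with value ≥ 2276: n = 31 (giving 2356).
Largest index with value ≤ 34444: n = 117 (giving 34047).
Indices 31 through 117: 87 terms.

87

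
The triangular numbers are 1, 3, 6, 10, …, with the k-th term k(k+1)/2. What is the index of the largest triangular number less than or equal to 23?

Solve n(n+1)/2 ≤ 23 for integer n.
n = 6 gives 21 ≤ 23, while n = 7 gives 28 > 23; so the answer is index 6.

6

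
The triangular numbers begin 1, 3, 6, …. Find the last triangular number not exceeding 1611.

1596

Solve n(n+1)/2 ≤ 1611 for integer n.
n = 56 gives 1596 ≤ 1611, while n = 57 gives 1653 > 1611; so the answer is 1596.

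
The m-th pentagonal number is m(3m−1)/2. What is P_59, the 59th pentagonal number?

5192

The 59th pentagonal number is n(3n−1)/2 with n = 59.
59·(3·59 − 1)/2 = 59·176/2 = 59·88 = 5192.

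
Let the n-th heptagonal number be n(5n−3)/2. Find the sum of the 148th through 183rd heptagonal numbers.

2465898

Σ i(5i−3)/2 = (5Σi² − 3Σi) / 2 over i = 148..183.
Σi = 16836 − 10878 = 5958 and Σi² = 2059604 − 1069670 = 989934.
(5·989934 − 3·5958) / 2 = 4931796/2 = 2465898.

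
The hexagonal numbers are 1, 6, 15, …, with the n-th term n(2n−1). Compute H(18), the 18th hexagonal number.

The 18th hexagonal number is n(2n−1) with n = 18.
18·(2·18 − 1) = 18·35 = 630.

630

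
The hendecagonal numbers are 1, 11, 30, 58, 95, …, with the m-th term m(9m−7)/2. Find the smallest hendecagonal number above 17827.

18208

Solve n(9n−7)/2 > 17827 for integer n.
The largest n with value ≤ 17827 is 63 (since 17640 ≤ 17827 < 18208), so the first above is n = 64, value 18208.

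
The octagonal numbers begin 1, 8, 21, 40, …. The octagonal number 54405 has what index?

Set n(3n−2) = 54405, giving 3n² − 2n − 54405 = 0.
So n = (2 + 808) / 6 = 810/6 = 135.

135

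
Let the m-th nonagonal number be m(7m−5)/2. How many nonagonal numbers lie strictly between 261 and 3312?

The n-th nonagonal number is n(7n−5)/2.
Smallest index with value > 261: n = 10 (giving 325).
Largest index with value < 3312: n = 31 (giving 3286).
Indices 10 through 31: 22 terms.

22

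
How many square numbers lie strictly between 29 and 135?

6

The n-th square number is n².
Smallest index with value > 29: n = 6 (giving 36).
Largest index with value < 135: n = 11 (giving 121).
Indices 6 through 11: 6 terms.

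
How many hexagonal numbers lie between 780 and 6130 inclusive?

36

The n-th hexagonal number is n(2n−1).
Smallest index with value ≥ 780: n = 20 (giving 780).
Largest index with value ≤ 6130: n = 55 (giving 5995).
Indices 20 through 55: 36 terms.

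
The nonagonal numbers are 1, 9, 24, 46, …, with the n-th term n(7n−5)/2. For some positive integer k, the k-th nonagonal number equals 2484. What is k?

Set n(7n−5)/2 = 2484, giving 7n² − 5n − 4968 = 0.
The discriminant is 25 + 56·2484 = 139129, and √139129 = 373.
So n = (5 + 373) / 14 = 378/14 = 27.
Check: 27·(7·27 − 5)/2 = 2484. ✓

27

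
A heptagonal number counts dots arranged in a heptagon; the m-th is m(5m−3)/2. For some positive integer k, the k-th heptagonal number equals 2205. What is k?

30

Set n(5n−3)/2 = 2205, giving 5n² − 3n − 4410 = 0.
The discriminant is 9 + 40·2205 = 88209, and √88209 = 297.
So n = (3 + 297) / 10 = 300/10 = 30.
Check: 30·(5·30 − 3)/2 = 2205. ✓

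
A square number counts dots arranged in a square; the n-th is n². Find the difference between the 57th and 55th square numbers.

57² = 3249 and 55² = 3025.
Difference: 3249 − 3025 = 224.

224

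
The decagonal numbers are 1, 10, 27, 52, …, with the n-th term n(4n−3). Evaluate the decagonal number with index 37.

5365

37·(4·37 − 3) = 37·145 = 5365.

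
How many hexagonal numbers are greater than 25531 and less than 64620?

66

The n-th hexagonal number is n(2n−1).
Smallest index with value > 25531: n = 114 (giving 25878).
Largest index with value < 64620: n = 179 (giving 63903).
Indices 114 through 179: 66 terms.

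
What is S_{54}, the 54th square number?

2916

54² = 2916.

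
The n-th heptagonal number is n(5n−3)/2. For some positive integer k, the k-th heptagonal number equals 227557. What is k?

Set n(5n−3)/2 = 227557, giving 5n² − 3n − 455114 = 0.
So n = (3 + 3017) / 10 = 3020/10 = 302.
Check: 302·(5·302 − 3)/2 = 227557. ✓

302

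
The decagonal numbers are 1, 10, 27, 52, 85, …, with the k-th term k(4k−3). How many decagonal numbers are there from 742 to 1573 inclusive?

The n-th decagonal number is n(4n−3).
Smallest index with value ≥ 742: n = 14 (giving 742).
Largest index with value ≤ 1573: n = 20 (giving 1540).
Indices 14 through 20: 7 terms.

7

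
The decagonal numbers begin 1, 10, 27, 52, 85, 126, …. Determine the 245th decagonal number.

245·(4·245 − 3) = 245·977 = 239365.

239365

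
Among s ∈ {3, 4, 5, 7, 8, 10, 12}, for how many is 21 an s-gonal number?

s = 3: P(3, 6) = 21. ✓
s = 4: P(4, 4) = 16 and P(4, 5) = 25; 21 is not s-gonal.
s = 5: P(5, 3) = 12 and P(5, 4) = 22; 21 is not s-gonal.
s = 7: P(7, 3) = 18 and P(7, 4) = 34; 21 is not s-gonal.
s = 8: P(8, 3) = 21. ✓
s = 10: P(10, 2) = 10 and P(10, 3) = 27; 21 is not s-gonal.
s = 12: P(12, 2) = 12 and P(12, 3) = 33; 21 is not s-gonal.
Hits: s ∈ {3, 8} → 2.

2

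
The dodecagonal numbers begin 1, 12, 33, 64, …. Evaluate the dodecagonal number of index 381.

381·(5·381 − 4) = 381·1901 = 724281.

724281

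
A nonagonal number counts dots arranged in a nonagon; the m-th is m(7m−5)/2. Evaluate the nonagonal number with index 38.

The 38th nonagonal number is n(7n−5)/2 with n = 38.
38·(7·38 − 5)/2 = 38·261/2 = 4959.

4959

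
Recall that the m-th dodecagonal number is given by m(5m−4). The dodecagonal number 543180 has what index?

330

Set n(5n−4) = 543180, giving 5n² − 4n − 543180 = 0.
So n = (4 + 3296) / 10 = 3300/10 = 330.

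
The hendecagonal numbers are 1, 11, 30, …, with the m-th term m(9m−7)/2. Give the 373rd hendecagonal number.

The 373rd hendecagonal number is n(9n−7)/2 with n = 373.
373·(9·373 − 7)/2 = 373·3350/2 = 373·1675 = 624775.

624775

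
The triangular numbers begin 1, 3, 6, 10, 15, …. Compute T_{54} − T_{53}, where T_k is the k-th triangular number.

Consecutive triangular numbers differ by n: T_{54} − T_{53} = 54.

54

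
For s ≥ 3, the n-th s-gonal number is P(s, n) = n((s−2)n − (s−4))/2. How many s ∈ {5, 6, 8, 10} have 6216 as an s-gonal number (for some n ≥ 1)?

1

s = 5: P(5, 64) = 6112 and P(5, 65) = 6305; 6216 is not s-gonal.
s = 6: P(6, 56) = 6216. ✓
s = 8: P(8, 45) = 5985 and P(8, 46) = 6256; 6216 is not s-gonal.
s = 10: P(10, 39) = 5967 and P(10, 40) = 6280; 6216 is not s-gonal.
Hits: s ∈ {6} → 1.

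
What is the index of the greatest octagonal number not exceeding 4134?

Solve n(3n−2) ≤ 4134 for integer n.
n = 37 gives 4033 ≤ 4134, while n = 38 gives 4256 > 4134; so the answer is index 37.

37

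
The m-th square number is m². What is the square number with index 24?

576

The 24th square number is n² with n = 24.
24² = 576.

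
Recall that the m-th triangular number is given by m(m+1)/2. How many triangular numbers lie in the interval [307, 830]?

16

The n-th triangular number is n(n+1)/2.
Smallest index with value ≥ 307: n = 25 (giving 325).
Largest index with value ≤ 830: n = 40 (giving 820).
Indices 25 through 40: 16 terms.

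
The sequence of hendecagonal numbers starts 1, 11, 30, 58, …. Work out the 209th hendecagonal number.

195833

209·(9·209 − 7)/2 = 209·1874/2 = 209·937 = 195833.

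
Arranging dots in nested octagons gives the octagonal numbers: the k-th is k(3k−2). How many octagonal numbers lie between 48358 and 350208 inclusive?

215

The n-th octagonal number is n(3n−2).
Smallest index with value ≥ 48358: n = 128 (giving 48896).
Largest index with value ≤ 350208: n = 342 (giving 350208).
Indices 128 through 342: 215 terms.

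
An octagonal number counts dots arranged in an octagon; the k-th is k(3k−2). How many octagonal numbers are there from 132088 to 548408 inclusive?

The n-th octagonal number is n(3n−2).
Smallest index with value ≥ 132088: n = 211 (giving 133141).
Largest index with value ≤ 548408: n = 427 (giving 546133).
Indices 211 through 427: 217 terms.

217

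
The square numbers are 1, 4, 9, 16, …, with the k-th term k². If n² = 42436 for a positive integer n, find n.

206

We need n² = 42436, so n = √42436 = 206.
Check: 206² = 42436. ✓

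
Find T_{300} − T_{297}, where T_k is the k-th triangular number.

300·301/2 = 45150 and 297·298/2 = 44253.
Difference: 45150 − 44253 = 897.

897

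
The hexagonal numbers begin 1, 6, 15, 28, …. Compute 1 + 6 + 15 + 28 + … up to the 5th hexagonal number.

Σ i(2i−1) = 2Σi² − Σi over i = 1..5.
Σi = 15 and Σi² = 55.
2·55 − 1·15 = 95.

95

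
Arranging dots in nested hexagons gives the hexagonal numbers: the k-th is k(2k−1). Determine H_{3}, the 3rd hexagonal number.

The 3rd hexagonal number is n(2n−1) with n = 3.
3·(2·3 − 1) = 3·5 = 15.

15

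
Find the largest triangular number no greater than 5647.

Solve n(n+1)/2 ≤ 5647 for integer n.
n = 105 gives 5565 ≤ 5647, while n = 106 gives 5671 > 5647; so the answer is 5565.

5565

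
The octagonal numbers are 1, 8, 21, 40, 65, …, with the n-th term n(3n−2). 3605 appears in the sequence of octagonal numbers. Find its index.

Set n(3n−2) = 3605, giving 3n² − 2n − 3605 = 0.
So n = (2 + 208) / 6 = 210/6 = 35.

35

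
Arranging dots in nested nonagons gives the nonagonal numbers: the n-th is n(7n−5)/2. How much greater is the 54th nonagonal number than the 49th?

54·(7·54 − 5)/2 = 10071 and 49·(7·49 − 5)/2 = 8281.
Difference: 10071 − 8281 = 1790.

1790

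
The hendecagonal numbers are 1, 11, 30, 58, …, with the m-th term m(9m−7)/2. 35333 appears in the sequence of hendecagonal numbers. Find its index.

89

Set n(9n−7)/2 = 35333, giving 9n² − 7n − 70666 = 0.
So n = (7 + 1595) / 18 = 1602/18 = 89.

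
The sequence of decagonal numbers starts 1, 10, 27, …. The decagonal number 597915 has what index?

Set n(4n−3) = 597915, giving 4n² − 3n − 597915 = 0.
So n = (3 + 3093) / 8 = 3096/8 = 387.

387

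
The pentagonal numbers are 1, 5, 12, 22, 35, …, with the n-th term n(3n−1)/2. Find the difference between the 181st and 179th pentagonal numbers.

1079

181·(3·181 − 1)/2 = 49051 and 179·(3·179 − 1)/2 = 47972.
Difference: 49051 − 47972 = 1079.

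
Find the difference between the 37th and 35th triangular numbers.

73

37·38/2 = 703 and 35·36/2 = 630.
Difference: 703 − 630 = 73.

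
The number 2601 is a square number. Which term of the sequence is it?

We need n² = 2601, so n = √2601 = 51.
Check: 51² = 2601. ✓

51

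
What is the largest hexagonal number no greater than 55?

Solve n(2n−1) ≤ 55 for integer n.
n = 5 gives 45 ≤ 55, while n = 6 gives 66 > 55; so the answer is 45.

45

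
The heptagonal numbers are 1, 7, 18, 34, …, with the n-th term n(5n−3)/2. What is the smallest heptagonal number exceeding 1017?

Solve n(5n−3)/2 > 1017 for integer n.
The largest n with value ≤ 1017 is 20 (since 970 ≤ 1017 < 1071), so the first above is n = 21, value 1071.

1071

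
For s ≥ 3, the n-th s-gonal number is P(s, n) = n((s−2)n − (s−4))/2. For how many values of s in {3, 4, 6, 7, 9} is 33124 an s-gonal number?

1

s = 3: P(3, 256) = 32896 and P(3, 257) = 33153; 33124 is not s-gonal.
s = 4: P(4, 182) = 33124. ✓
s = 6: P(6, 128) = 32640 and P(6, 129) = 33153; 33124 is not s-gonal.
s = 7: P(7, 115) = 32890 and P(7, 116) = 33466; 33124 is not s-gonal.
s = 9: P(9, 97) = 32689 and P(9, 98) = 33369; 33124 is not s-gonal.
Hits: s ∈ {4} → 1.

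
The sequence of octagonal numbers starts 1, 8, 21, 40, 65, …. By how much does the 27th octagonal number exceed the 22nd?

27·(3·27 − 2) = 2133 and 22·(3·22 − 2) = 1408.
Difference: 2133 − 1408 = 725.

725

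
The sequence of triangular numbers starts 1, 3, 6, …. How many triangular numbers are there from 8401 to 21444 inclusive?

The n-th triangular number is n(n+1)/2.
Smallest index with value ≥ 8401: n = 130 (giving 8515).
Largest index with value ≤ 21444: n = 206 (giving 21321).
Indices 130 through 206: 77 terms.

77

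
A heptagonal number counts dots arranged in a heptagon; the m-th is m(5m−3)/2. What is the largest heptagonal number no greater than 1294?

1288

Solve n(5n−3)/2 ≤ 1294 for integer n.
n = 23 gives 1288 ≤ 1294, while n = 24 gives 1404 > 1294; so the answer is 1288.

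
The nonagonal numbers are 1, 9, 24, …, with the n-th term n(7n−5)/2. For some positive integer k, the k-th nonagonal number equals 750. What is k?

15

Set n(7n−5)/2 = 750, giving 7n² − 5n − 1500 = 0.
So n = (5 + 205) / 14 = 210/14 = 15.
Check: 15·(7·15 − 5)/2 = 750. ✓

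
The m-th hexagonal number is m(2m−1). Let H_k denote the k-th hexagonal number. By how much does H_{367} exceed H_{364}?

367·(2·367 − 1) = 269011 and 364·(2·364 − 1) = 264628.
Difference: 269011 − 264628 = 4383.

4383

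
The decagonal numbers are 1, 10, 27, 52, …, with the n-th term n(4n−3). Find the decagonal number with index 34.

4522

34·(4·34 − 3) = 34·133 = 4522.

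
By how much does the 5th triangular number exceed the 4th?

Consecutive triangular numbers differ by n: T_{5} − T_{4} = 5.

5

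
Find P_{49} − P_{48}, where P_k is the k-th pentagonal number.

Consecutive pentagonal numbers differ by 3n − 2: here 3·49 − 2 = 145.

145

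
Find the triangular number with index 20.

The 20th triangular number is n(n+1)/2 with n = 20.
20·21/2 = 420/2 = 210.

210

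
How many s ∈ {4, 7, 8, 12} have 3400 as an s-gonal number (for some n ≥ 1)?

s = 4: P(4, 58) = 3364 and P(4, 59) = 3481; 3400 is not s-gonal.
s = 7: P(7, 37) = 3367 and P(7, 38) = 3553; 3400 is not s-gonal.
s = 8: P(8, 34) = 3400. ✓
s = 12: P(12, 26) = 3276 and P(12, 27) = 3537; 3400 is not s-gonal.
Hits: s ∈ {8} → 1.

1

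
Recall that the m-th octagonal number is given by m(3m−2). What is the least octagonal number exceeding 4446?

Solve n(3n−2) > 4446 for integer n.
The largest n with value ≤ 4446 is 38 (since 4256 ≤ 4446 < 4485), so the first above is n = 39, value 4485.

4485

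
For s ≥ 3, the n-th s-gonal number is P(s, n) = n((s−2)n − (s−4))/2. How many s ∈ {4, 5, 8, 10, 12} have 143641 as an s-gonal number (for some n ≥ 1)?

1

s = 4: P(4, 379) = 143641. ✓
s = 5: P(5, 309) = 143067 and P(5, 310) = 143995; 143641 is not s-gonal.
s = 8: P(8, 219) = 143445 and P(8, 220) = 144760; 143641 is not s-gonal.
s = 10: P(10, 189) = 142317 and P(10, 190) = 143830; 143641 is not s-gonal.
s = 12: P(12, 169) = 142129 and P(12, 170) = 143820; 143641 is not s-gonal.
Hits: s ∈ {4} → 1.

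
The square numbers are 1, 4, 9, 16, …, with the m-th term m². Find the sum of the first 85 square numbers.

Σ_{i=1}^{85} i² = 85·86·171/6 = 208335.

208335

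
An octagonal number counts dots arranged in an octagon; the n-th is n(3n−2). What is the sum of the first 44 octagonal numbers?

Σ i(3i−2) = 3Σi² − 2Σi over i = 1..44.
Σi = 990 and Σi² = 29370.
3·29370 − 2·990 = 86130.

86130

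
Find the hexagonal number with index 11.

The 11th hexagonal number is n(2n−1) with n = 11.
11·(2·11 − 1) = 11·21 = 231.

231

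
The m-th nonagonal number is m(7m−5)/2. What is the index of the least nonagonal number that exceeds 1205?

19

Solve n(7n−5)/2 > 1205 for integer n.
The largest n with value ≤ 1205 is 18 (since 1089 ≤ 1205 < 1216), so the first above is n = 19, value 1216.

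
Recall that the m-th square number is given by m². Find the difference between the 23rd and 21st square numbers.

88

23² = 529 and 21² = 441.
Difference: 529 − 441 = 88.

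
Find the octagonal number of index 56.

56·(3·56 − 2) = 56·166 = 9296.

9296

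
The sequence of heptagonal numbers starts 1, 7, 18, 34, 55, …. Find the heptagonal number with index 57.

8037

The 57th heptagonal number is n(5n−3)/2 with n = 57.
57·(5·57 − 3)/2 = 57·282/2 = 57·141 = 8037.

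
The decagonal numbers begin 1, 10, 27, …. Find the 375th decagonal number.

The 375th decagonal number is n(4n−3) with n = 375.
375·(4·375 − 3) = 375·1497 = 561375.

561375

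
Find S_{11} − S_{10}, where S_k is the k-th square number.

n² − (n−1)² = 2n − 1, so 11² − 10² = 2·11 − 1 = 21.

21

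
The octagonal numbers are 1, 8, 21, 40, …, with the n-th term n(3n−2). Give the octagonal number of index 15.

645

The 15th octagonal number is n(3n−2) with n = 15.
15·(3·15 − 2) = 15·43 = 645.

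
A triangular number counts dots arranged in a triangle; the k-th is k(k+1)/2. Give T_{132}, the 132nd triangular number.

The 132nd triangular number is n(n+1)/2 with n = 132.
132·133/2 = 17556/2 = 8778.

8778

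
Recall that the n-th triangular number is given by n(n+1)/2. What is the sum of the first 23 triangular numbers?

Σ i(i+1)/2 = (Σi² + Σi) / 2 over i = 1..23.
Σi = 276 and Σi² = 4324.
(1·4324 + 1·276) / 2 = 4600/2 = 2300.

2300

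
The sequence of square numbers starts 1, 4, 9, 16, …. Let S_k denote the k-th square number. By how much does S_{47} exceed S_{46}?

n² − (n−1)² = 2n − 1, so 47² − 46² = 2·47 − 1 = 93.

93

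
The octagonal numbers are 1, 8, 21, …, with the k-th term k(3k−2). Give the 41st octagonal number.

4961

41·(3·41 − 2) = 41·121 = 4961.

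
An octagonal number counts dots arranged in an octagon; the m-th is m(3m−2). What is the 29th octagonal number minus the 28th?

169

Consecutive octagonal numbers differ by 6n − 5: here 6·29 − 5 = 169.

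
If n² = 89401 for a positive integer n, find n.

299

We need n² = 89401, so n = √89401 = 299.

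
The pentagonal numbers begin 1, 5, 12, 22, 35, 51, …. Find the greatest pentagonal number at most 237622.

Solve n(3n−1)/2 ≤ 237622 for integer n.
n = 398 gives 237407 ≤ 237622, while n = 399 gives 238602 > 237622; so the answer is 237407.

237407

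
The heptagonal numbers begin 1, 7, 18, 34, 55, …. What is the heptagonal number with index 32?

2512

32·(5·32 − 3)/2 = 32·157/2 = 2512.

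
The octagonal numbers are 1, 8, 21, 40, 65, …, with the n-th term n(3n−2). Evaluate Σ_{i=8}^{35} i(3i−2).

Σ i(3i−2) = 3Σi² − 2Σi over i = 8..35.
Σi = 630 − 28 = 602 and Σi² = 14910 − 140 = 14770.
3·14770 − 2·602 = 43106.

43106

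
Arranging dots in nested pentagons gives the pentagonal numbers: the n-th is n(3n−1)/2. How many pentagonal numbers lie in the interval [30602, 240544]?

258

The n-th pentagonal number is n(3n−1)/2.
Smallest index with value ≥ 30602: n = 143 (giving 30602).
Largest index with value ≤ 240544: n = 400 (giving 239800).
Indices 143 through 400: 258 terms.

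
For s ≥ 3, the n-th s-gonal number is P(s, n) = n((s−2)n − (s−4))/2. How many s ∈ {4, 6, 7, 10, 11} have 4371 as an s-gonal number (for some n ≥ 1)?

s = 4: P(4, 66) = 4356 and P(4, 67) = 4489; 4371 is not s-gonal.
s = 6: P(6, 47) = 4371. ✓
s = 7: P(7, 42) = 4347 and P(7, 43) = 4558; 4371 is not s-gonal.
s = 10: P(10, 33) = 4257 and P(10, 34) = 4522; 4371 is not s-gonal.
s = 11: P(11, 31) = 4216 and P(11, 32) = 4496; 4371 is not s-gonal.
Hits: s ∈ {6} → 1.

1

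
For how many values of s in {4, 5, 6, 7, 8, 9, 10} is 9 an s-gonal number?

s = 4: P(4, 3) = 9. ✓
s = 5: P(5, 2) = 5 and P(5, 3) = 12; 9 is not s-gonal.
s = 6: P(6, 2) = 6 and P(6, 3) = 15; 9 is not s-gonal.
s = 7: P(7, 2) = 7 and P(7, 3) = 18; 9 is not s-gonal.
s = 8: P(8, 2) = 8 and P(8, 3) = 21; 9 is not s-gonal.
s = 9: P(9, 2) = 9. ✓
s = 10: P(10, 1) = 1 and P(10, 2) = 10; 9 is not s-gonal.
Hits: s ∈ {4, 9} → 2.

2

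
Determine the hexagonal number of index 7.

7·(2·7 − 1) = 7·13 = 91.

91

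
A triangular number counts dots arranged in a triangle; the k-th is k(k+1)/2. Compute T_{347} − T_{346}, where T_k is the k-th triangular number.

347

Consecutive triangular numbers differ by n: T_{347} − T_{346} = 347.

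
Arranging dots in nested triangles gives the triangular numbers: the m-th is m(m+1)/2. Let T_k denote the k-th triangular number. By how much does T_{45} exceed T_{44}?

Consecutive triangular numbers differ by n: T_{45} − T_{44} = 45.

45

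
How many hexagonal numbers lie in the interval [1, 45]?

5

The n-th hexagonal number is n(2n−1).
Smallest index with value ≥ 1: n = 1 (giving 1).
Largest index with value ≤ 45: n = 5 (giving 45).
Indices 1 through 5: 5 terms.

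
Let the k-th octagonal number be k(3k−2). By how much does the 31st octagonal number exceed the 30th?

Consecutive octagonal numbers differ by 6n − 5: here 6·31 − 5 = 181.

181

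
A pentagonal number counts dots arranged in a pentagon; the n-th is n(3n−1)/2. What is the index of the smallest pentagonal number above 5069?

59

Solve n(3n−1)/2 > 5069 for integer n.
The largest n with value ≤ 5069 is 58 (since 5017 ≤ 5069 < 5192), so the first above is n = 59, value 5192.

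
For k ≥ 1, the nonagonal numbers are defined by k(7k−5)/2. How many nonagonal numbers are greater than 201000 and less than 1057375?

309

The n-th nonagonal number is n(7n−5)/2.
Smallest index with value > 201000: n = 241 (giving 202681).
Largest index with value < 1057375: n = 549 (giving 1053531).
Indices 241 through 549: 309 terms.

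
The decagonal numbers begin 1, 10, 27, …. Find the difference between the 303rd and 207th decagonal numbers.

303·(4·303 − 3) = 366327 and 207·(4·207 − 3) = 170775.
Difference: 366327 − 170775 = 195552.

195552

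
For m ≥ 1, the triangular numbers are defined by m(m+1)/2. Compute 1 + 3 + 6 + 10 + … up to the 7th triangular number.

Σ i(i+1)/2 = (Σi² + Σi) / 2 over i = 1..7.
Σi = 28 and Σi² = 140.
(1·140 + 1·28) / 2 = 168/2 = 84.

84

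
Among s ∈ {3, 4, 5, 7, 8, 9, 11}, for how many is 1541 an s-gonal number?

1

s = 3: P(3, 55) = 1540 and P(3, 56) = 1596; 1541 is not s-gonal.
s = 4: P(4, 39) = 1521 and P(4, 40) = 1600; 1541 is not s-gonal.
s = 5: P(5, 32) = 1520 and P(5, 33) = 1617; 1541 is not s-gonal.
s = 7: P(7, 25) = 1525 and P(7, 26) = 1651; 1541 is not s-gonal.
s = 8: P(8, 23) = 1541. ✓
s = 9: P(9, 21) = 1491 and P(9, 22) = 1639; 1541 is not s-gonal.
s = 11: P(11, 18) = 1395 and P(11, 19) = 1558; 1541 is not s-gonal.
Hits: s ∈ {8} → 1.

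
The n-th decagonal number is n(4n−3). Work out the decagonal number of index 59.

59·(4·59 − 3) = 59·233 = 13747.

13747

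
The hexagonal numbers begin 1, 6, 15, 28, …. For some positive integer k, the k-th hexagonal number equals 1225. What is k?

Set n(2n−1) = 1225, giving 2n² − n − 1225 = 0.
The discriminant is 1 + 8·1225 = 9801, and √9801 = 99.
So n = (1 + 99) / 4 = 100/4 = 25.

25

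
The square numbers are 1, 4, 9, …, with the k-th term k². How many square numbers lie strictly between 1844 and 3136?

13

The n-th square number is n².
Smallest index with value > 1844: n = 43 (giving 1849).
Largest index with value < 3136: n = 55 (giving 3025).
Indices 43 through 55: 13 terms.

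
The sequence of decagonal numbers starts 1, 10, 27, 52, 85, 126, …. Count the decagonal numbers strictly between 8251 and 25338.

The n-th decagonal number is n(4n−3).
Smallest index with value > 8251: n = 46 (giving 8326).
Largest index with value < 25338: n = 79 (giving 24727).
Indices 46 through 79: 34 terms.

34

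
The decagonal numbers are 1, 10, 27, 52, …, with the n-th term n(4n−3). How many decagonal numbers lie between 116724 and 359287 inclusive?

The n-th decagonal number is n(4n−3).
Smallest index with value ≥ 116724: n = 172 (giving 117820).
Largest index with value ≤ 359287: n = 300 (giving 359100).
Indices 172 through 300: 129 terms.

129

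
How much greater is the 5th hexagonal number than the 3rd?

30

5·(2·5 − 1) = 45 and 3·(2·3 − 1) = 15.
Difference: 45 − 15 = 30.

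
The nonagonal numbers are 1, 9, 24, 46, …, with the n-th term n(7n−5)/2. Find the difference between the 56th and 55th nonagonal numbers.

Consecutive nonagonal numbers differ by 7n − 6: here 7·56 − 6 = 386.

386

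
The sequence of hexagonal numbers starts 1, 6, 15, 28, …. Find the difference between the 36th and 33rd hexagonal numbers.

36·(2·36 − 1) = 2556 and 33·(2·33 − 1) = 2145.
Difference: 2556 − 2145 = 411.

411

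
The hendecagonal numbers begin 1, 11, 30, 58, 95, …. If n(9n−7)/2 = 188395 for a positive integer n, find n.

205

Set n(9n−7)/2 = 188395, giving 9n² − 7n − 376790 = 0.
So n = (7 + 3683) / 18 = 3690/18 = 205.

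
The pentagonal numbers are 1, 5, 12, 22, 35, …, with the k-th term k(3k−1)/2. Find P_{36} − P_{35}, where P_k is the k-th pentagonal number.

Consecutive pentagonal numbers differ by 3n − 2: here 3·36 − 2 = 106.

106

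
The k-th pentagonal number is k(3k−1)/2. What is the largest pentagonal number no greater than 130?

117

Solve n(3n−1)/2 ≤ 130 for integer n.
n = 9 gives 117 ≤ 130, while n = 10 gives 145 > 130; so the answer is 117.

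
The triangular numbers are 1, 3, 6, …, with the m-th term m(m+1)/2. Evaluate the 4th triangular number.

10

The 4th triangular number is n(n+1)/2 with n = 4.
4·5/2 = 20/2 = 10.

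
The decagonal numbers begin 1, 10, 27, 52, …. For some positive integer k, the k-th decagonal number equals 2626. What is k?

26

Set n(4n−3) = 2626, giving 4n² − 3n − 2626 = 0.
So n = (3 + 205) / 8 = 208/8 = 26.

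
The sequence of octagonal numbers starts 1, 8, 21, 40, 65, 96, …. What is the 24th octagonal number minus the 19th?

24·(3·24 − 2) = 1680 and 19·(3·19 − 2) = 1045.
Difference: 1680 − 1045 = 635.

635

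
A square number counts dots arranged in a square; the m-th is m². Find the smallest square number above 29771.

29929

Solve n² > 29771 for integer n.
The largest n with value ≤ 29771 is 172 (since 29584 ≤ 29771 < 29929), so the first above is n = 173, value 29929.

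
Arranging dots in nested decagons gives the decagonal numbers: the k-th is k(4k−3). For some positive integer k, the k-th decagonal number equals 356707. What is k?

299

Set n(4n−3) = 356707, giving 4n² − 3n − 356707 = 0.
The discriminant is 9 + 16·356707 = 5707321, and √5707321 = 2389.
So n = (3 + 2389) / 8 = 2392/8 = 299.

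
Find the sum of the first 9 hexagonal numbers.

525

Σ i(2i−1) = 2Σi² − Σi over i = 1..9.
Σi = 45 and Σi² = 285.
2·285 − 1·45 = 525.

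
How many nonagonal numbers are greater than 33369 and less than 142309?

The n-th nonagonal number is n(7n−5)/2.
Smallest index with value > 33369: n = 99 (giving 34056).
Largest index with value < 142309: n = 201 (giving 140901).
Indices 99 through 201: 103 terms.

103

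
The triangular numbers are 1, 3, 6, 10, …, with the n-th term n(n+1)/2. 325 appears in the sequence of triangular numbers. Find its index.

25

Set n(n+1)/2 = 325, giving n² + n − 650 = 0.
The discriminant is 1 + 8·325 = 2601, and √2601 = 51.
So n = (-1 + 51) / 2 = 50/2 = 25.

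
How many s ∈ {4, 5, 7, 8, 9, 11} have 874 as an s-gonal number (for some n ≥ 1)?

s = 4: P(4, 29) = 841 and P(4, 30) = 900; 874 is not s-gonal.
s = 5: P(5, 24) = 852 and P(5, 25) = 925; 874 is not s-gonal.
s = 7: P(7, 19) = 874. ✓
s = 8: P(8, 17) = 833 and P(8, 18) = 936; 874 is not s-gonal.
s = 9: P(9, 16) = 856 and P(9, 17) = 969; 874 is not s-gonal.
s = 11: P(11, 14) = 833 and P(11, 15) = 960; 874 is not s-gonal.
Hits: s ∈ {7} → 1.

1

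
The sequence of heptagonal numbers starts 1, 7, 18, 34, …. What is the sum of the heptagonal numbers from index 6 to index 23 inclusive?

Σ i(5i−3)/2 = (5Σi² − 3Σi) / 2 over i = 6..23.
Σi = 276 − 15 = 261 and Σi² = 4324 − 55 = 4269.
(5·4269 − 3·261) / 2 = 20562/2 = 10281.

10281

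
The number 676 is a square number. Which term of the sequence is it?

26

We need n² = 676, so n = √676 = 26.
Check: 26² = 676. ✓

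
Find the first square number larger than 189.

196

Solve n² > 189 for integer n.
The largest n with value ≤ 189 is 13 (since 169 ≤ 189 < 196), so the first above is n = 14, value 196.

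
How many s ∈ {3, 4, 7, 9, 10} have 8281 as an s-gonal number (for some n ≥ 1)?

2

s = 3: P(3, 128) = 8256 and P(3, 129) = 8385; 8281 is not s-gonal.
s = 4: P(4, 91) = 8281. ✓
s = 7: P(7, 57) = 8037 and P(7, 58) = 8323; 8281 is not s-gonal.
s = 9: P(9, 49) = 8281. ✓
s = 10: P(10, 45) = 7965 and P(10, 46) = 8326; 8281 is not s-gonal.
Hits: s ∈ {4, 9} → 2.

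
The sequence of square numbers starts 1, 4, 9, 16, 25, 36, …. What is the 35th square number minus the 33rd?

35² = 1225 and 33² = 1089.
Difference: 1225 − 1089 = 136.

136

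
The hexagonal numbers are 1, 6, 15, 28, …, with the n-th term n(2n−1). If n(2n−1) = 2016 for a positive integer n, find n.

32

Set n(2n−1) = 2016, giving 2n² − n − 2016 = 0.
The discriminant is 1 + 8·2016 = 16129, and √16129 = 127.
So n = (1 + 127) / 4 = 128/4 = 32.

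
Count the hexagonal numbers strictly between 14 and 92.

5

The n-th hexagonal number is n(2n−1).
Smallest index with value > 14: n = 3 (giving 15).
Largest index with value < 92: n = 7 (giving 91).
Indices 3 through 7: 5 terms.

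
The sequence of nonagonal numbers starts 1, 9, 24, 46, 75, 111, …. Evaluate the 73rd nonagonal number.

18469

73·(7·73 − 5)/2 = 73·506/2 = 73·253 = 18469.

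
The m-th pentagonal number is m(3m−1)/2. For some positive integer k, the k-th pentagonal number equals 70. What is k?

Set n(3n−1)/2 = 70, giving 3n² − n − 140 = 0.
The discriminant is 1 + 24·70 = 1681, and √1681 = 41.
So n = (1 + 41) / 6 = 42/6 = 7.

7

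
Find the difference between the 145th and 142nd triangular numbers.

145·146/2 = 10585 and 142·143/2 = 10153.
Difference: 10585 − 10153 = 432.

432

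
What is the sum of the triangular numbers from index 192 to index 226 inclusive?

Σ i(i+1)/2 = (Σi² + Σi) / 2 over i = 192..226.
Σi = 25651 − 18336 = 7315 and Σi² = 3873301 − 2340896 = 1532405.
(1·1532405 + 1·7315) / 2 = 1539720/2 = 769860.

769860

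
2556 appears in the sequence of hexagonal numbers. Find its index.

36

Set n(2n−1) = 2556, giving 2n² − n − 2556 = 0.
The discriminant is 1 + 8·2556 = 20449, and √20449 = 143.
So n = (1 + 143) / 4 = 144/4 = 36.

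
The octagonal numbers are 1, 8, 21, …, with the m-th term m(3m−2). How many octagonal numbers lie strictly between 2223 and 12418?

37

The n-th octagonal number is n(3n−2).
Smallest index with value > 2223: n = 28 (giving 2296).
Largest index with value < 12418: n = 64 (giving 12160).
Indices 28 through 64: 37 terms.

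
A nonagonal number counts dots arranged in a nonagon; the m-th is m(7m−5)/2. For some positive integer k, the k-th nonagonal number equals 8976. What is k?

Set n(7n−5)/2 = 8976, giving 7n² − 5n − 17952 = 0.
The discriminant is 25 + 56·8976 = 502681, and √502681 = 709.
So n = (5 + 709) / 14 = 714/14 = 51.

51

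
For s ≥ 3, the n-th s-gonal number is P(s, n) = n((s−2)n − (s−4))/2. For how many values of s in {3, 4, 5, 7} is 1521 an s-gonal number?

s = 3: P(3, 54) = 1485 and P(3, 55) = 1540; 1521 is not s-gonal.
s = 4: P(4, 39) = 1521. ✓
s = 5: P(5, 32) = 1520 and P(5, 33) = 1617; 1521 is not s-gonal.
s = 7: P(7, 24) = 1404 and P(7, 25) = 1525; 1521 is not s-gonal.
Hits: s ∈ {4} → 1.

1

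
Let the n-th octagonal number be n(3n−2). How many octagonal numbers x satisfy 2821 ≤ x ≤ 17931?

47

The n-th octagonal number is n(3n−2).
Smallest index with value ≥ 2821: n = 31 (giving 2821).
Largest index with value ≤ 17931: n = 77 (giving 17633).
Indices 31 through 77: 47 terms.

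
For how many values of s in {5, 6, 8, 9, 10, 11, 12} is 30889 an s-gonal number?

1

s = 5: P(5, 143) = 30602 and P(5, 144) = 31032; 30889 is not s-gonal.
s = 6: P(6, 124) = 30628 and P(6, 125) = 31125; 30889 is not s-gonal.
s = 8: P(8, 101) = 30401 and P(8, 102) = 31008; 30889 is not s-gonal.
s = 9: P(9, 94) = 30691 and P(9, 95) = 31350; 30889 is not s-gonal.
s = 10: P(10, 88) = 30712 and P(10, 89) = 31417; 30889 is not s-gonal.
s = 11: P(11, 83) = 30710 and P(11, 84) = 31458; 30889 is not s-gonal.
s = 12: P(12, 79) = 30889. ✓
Hits: s ∈ {12} → 1.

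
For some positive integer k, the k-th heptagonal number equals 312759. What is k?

354

Set n(5n−3)/2 = 312759, giving 5n² − 3n − 625518 = 0.
So n = (3 + 3537) / 10 = 3540/10 = 354.
Check: 354·(5·354 − 3)/2 = 312759. ✓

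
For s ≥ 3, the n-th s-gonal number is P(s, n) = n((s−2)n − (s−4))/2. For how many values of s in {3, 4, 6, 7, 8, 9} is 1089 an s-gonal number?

2

s = 3: P(3, 46) = 1081 and P(3, 47) = 1128; 1089 is not s-gonal.
s = 4: P(4, 33) = 1089. ✓
s = 6: P(6, 23) = 1035 and P(6, 24) = 1128; 1089 is not s-gonal.
s = 7: P(7, 21) = 1071 and P(7, 22) = 1177; 1089 is not s-gonal.
s = 8: P(8, 19) = 1045 and P(8, 20) = 1160; 1089 is not s-gonal.
s = 9: P(9, 18) = 1089. ✓
Hits: s ∈ {4, 9} → 2.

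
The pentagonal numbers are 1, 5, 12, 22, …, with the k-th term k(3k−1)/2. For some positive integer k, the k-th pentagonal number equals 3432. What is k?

Set n(3n−1)/2 = 3432, giving 3n² − n − 6864 = 0.
The discriminant is 1 + 24·3432 = 82369, and √82369 = 287.
So n = (1 + 287) / 6 = 288/6 = 48.

48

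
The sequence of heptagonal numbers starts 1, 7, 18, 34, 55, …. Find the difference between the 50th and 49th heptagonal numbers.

246

Consecutive heptagonal numbers differ by 5n − 4: here 5·50 − 4 = 246.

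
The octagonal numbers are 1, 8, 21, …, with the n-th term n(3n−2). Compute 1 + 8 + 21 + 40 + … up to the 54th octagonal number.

Σ i(3i−2) = 3Σi² − 2Σi over i = 1..54.
Σi = 1485 and Σi² = 53955.
3·53955 − 2·1485 = 158895.

158895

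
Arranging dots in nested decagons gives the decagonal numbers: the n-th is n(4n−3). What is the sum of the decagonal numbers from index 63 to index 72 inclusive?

Σ i(4i−3) = 4Σi² − 3Σi over i = 63..72.
Σi = 2628 − 1953 = 675 and Σi² = 127020 − 81375 = 45645.
4·45645 − 3·675 = 180555.

180555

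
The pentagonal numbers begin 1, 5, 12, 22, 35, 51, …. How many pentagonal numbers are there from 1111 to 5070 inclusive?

31

The n-th pentagonal number is n(3n−1)/2.
Smallest index with value ≥ 1111: n = 28 (giving 1162).
Largest index with value ≤ 5070: n = 58 (giving 5017).
Indices 28 through 58: 31 terms.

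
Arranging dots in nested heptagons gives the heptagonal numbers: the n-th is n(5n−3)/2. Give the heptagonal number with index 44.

4774

44·(5·44 − 3)/2 = 44·217/2 = 4774.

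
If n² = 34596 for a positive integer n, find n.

We need n² = 34596, so n = √34596 = 186.
Check: 186² = 34596. ✓

186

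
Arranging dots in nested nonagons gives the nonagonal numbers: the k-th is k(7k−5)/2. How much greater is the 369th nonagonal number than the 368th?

2577

Consecutive nonagonal numbers differ by 7n − 6: here 7·369 − 6 = 2577.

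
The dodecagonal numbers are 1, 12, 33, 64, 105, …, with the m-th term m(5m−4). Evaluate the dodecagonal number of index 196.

191296

196·(5·196 − 4) = 196·976 = 191296.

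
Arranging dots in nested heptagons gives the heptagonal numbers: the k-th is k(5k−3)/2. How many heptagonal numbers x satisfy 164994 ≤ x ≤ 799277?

308

The n-th heptagonal number is n(5n−3)/2.
Smallest index with value ≥ 164994: n = 258 (giving 166023).
Largest index with value ≤ 799277: n = 565 (giving 797215).
Indices 258 through 565: 308 terms.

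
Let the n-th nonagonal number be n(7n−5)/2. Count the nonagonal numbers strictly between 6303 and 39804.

64

The n-th nonagonal number is n(7n−5)/2.
Smallest index with value > 6303: n = 43 (giving 6364).
Largest index with value < 39804: n = 106 (giving 39061).
Indices 43 through 106: 64 terms.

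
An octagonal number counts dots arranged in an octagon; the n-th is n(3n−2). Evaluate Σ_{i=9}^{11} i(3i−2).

Σ i(3i−2) = 3Σi² − 2Σi over i = 9..11.
Σi = 66 − 36 = 30 and Σi² = 506 − 204 = 302.
3·302 − 2·30 = 846.

846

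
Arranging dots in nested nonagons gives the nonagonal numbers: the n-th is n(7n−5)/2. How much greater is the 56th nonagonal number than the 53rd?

56·(7·56 − 5)/2 = 10836 and 53·(7·53 − 5)/2 = 9699.
Difference: 10836 − 9699 = 1137.

1137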